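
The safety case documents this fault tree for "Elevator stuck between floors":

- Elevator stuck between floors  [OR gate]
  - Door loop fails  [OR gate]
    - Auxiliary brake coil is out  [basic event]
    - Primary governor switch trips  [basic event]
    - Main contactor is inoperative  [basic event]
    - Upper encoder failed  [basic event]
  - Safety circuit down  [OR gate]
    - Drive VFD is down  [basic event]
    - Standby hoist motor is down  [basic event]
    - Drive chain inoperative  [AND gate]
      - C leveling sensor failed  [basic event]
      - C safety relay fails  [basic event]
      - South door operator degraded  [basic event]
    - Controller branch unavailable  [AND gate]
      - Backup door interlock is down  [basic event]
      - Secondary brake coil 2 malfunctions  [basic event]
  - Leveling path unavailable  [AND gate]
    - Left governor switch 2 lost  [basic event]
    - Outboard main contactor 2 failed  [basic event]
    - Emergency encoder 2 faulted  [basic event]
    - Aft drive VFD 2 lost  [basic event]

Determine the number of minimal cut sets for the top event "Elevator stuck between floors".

Door loop fails [OR]: union of children's cut sets → 4 cut set(s).
Drive chain inoperative [AND]: one cut set from each child combined → 1 × 1 × 1 = 1 cut set(s).
Controller branch unavailable [AND]: one cut set from each child combined → 1 × 1 = 1 cut set(s).
Safety circuit down [OR]: union of children's cut sets → 4 cut set(s).
Leveling path unavailable [AND]: one cut set from each child combined → 1 × 1 × 1 × 1 = 1 cut set(s).
Elevator stuck between floors [OR]: union of children's cut sets → 9 cut set(s).
Minimal cut sets: {Auxiliary brake coil is out}; {Primary governor switch trips}; {Main contactor is inoperative}; {Upper encoder failed}; {Drive VFD is down}; {Standby hoist motor is down}; {C leveling sensor failed, C safety relay fails, South door operator degraded}; {Backup door interlock is down, Secondary brake coil 2 malfunctions}; {Aft drive VFD 2 lost, Emergency encoder 2 faulted, Left governor switch 2 lost, Outboard main contactor 2 failed}.

9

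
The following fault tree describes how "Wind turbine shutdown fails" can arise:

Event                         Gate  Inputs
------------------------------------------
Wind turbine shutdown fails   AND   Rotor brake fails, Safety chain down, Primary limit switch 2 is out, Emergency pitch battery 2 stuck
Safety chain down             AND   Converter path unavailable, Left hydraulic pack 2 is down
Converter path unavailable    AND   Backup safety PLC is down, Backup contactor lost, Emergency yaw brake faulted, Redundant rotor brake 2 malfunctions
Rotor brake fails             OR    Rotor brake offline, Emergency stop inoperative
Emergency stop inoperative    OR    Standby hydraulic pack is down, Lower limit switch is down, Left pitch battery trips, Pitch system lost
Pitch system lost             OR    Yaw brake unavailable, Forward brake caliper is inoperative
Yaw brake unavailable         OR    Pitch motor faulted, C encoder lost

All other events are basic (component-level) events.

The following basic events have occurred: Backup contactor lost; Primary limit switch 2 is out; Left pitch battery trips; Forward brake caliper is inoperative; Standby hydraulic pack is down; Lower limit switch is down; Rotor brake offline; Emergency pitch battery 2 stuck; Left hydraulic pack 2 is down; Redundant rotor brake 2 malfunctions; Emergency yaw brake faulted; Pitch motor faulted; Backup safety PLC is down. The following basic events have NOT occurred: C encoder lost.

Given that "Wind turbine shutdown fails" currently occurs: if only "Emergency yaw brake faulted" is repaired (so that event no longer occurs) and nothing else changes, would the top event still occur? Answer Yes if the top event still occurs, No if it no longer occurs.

Counterfactual: set "Emergency yaw brake faulted" to not occurred.
Yaw brake unavailable [OR]: Pitch motor faulted=occurs, C encoder lost=not → at least one input occurs → occurs.
Pitch system lost [OR]: Yaw brake unavailable=occurs, Forward brake caliper is inoperative=occurs → at least one input occurs → occurs.
Emergency stop inoperative [OR]: Standby hydraulic pack is down=occurs, Lower limit switch is down=occurs, Left pitch battery trips=occurs, Pitch system lost=occurs → at least one input occurs → occurs.
Rotor brake fails [OR]: Rotor brake offline=occurs, Emergency stop inoperative=occurs → at least one input occurs → occurs.
Converter path unavailable [AND]: Backup safety PLC is down=occurs, Backup contactor lost=occurs, Emergency yaw brake faulted=not, Redundant rotor brake 2 malfunctions=occurs → not all inputs occur → does not occur.
Safety chain down [AND]: Converter path unavailable=not, Left hydraulic pack 2 is down=occurs → not all inputs occur → does not occur.
Wind turbine shutdown fails [AND]: Rotor brake fails=occurs, Safety chain down=not, Primary limit switch 2 is out=occurs, Emergency pitch battery 2 stuck=occurs → not all inputs occur → does not occur.

No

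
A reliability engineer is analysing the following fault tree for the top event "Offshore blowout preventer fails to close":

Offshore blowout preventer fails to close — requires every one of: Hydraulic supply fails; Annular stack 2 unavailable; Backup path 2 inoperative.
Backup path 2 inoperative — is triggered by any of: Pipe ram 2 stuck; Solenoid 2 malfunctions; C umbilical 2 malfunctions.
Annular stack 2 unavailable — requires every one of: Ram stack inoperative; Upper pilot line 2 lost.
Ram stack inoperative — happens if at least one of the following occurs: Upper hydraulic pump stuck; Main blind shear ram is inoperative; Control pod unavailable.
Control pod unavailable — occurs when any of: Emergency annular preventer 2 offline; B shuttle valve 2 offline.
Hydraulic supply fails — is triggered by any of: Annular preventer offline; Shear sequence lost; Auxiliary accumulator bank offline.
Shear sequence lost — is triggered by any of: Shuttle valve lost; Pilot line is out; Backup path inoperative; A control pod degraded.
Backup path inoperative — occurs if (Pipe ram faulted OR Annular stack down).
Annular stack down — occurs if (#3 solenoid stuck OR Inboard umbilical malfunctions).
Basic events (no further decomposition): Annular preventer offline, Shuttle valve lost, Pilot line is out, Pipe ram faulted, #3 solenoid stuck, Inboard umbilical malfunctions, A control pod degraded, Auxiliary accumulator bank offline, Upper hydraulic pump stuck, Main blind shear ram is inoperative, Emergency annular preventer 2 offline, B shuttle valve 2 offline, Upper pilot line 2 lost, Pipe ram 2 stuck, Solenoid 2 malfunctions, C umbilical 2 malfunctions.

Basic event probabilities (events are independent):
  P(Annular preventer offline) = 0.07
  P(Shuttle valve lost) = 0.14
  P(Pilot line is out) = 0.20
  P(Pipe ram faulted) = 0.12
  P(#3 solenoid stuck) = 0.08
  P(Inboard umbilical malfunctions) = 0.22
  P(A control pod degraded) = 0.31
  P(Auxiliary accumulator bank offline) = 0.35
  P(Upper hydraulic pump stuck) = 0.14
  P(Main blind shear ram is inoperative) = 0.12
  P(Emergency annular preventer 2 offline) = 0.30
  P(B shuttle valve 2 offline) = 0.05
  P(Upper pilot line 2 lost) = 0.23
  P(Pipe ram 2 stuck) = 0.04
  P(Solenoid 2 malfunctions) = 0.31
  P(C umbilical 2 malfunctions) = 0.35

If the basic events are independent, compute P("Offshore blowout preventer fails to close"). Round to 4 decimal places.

P(Annular stack down) [OR] = 1 − (1−0.08) × (1−0.22) = 0.282400
P(Backup path inoperative) [OR] = 1 − (1−0.12) × (1−0.282400) = 0.368512
P(Shear sequence lost) [OR] = 1 − (1−0.14) × (1−0.20) × (1−0.368512) × (1−0.31) = 0.700220
P(Hydraulic supply fails) [OR] = 1 − (1−0.07) × (1−0.700220) × (1−0.35) = 0.818783
P(Control pod unavailable) [OR] = 1 − (1−0.30) × (1−0.05) = 0.335000
P(Ram stack inoperative) [OR] = 1 − (1−0.14) × (1−0.12) × (1−0.335000) = 0.496728
P(Annular stack 2 unavailable) [AND] = 0.496728 × 0.23 = 0.114247
P(Backup path 2 inoperative) [OR] = 1 − (1−0.04) × (1−0.31) × (1−0.35) = 0.569440
P(Offshore blowout preventer fails to close) [AND] = 0.818783 × 0.114247 × 0.569440 = 0.053267
Rounded to 4 decimal places: P(Offshore blowout preventer fails to close) ≈ 0.0533.

0.0533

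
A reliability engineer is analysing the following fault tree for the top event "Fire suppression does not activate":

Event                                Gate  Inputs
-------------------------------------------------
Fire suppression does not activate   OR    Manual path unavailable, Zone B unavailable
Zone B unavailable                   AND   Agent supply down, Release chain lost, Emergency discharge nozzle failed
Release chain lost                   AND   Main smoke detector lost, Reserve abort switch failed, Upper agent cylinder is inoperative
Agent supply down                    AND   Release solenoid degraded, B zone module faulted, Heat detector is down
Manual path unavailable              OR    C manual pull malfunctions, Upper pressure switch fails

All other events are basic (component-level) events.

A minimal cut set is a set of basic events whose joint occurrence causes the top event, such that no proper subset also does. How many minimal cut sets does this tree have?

3

Manual path unavailable [OR]: union of children's cut sets → 2 cut set(s).
Agent supply down [AND]: one cut set from each child combined → 1 × 1 × 1 = 1 cut set(s).
Release chain lost [AND]: one cut set from each child combined → 1 × 1 × 1 = 1 cut set(s).
Zone B unavailable [AND]: one cut set from each child combined → 1 × 1 × 1 = 1 cut set(s).
Fire suppression does not activate [OR]: union of children's cut sets → 3 cut set(s).
Minimal cut sets: {C manual pull malfunctions}; {Upper pressure switch fails}; {B zone module faulted, Emergency discharge nozzle failed, Heat detector is down, Main smoke detector lost, Release solenoid degraded, Reserve abort switch failed, Upper agent cylinder is inoperative}.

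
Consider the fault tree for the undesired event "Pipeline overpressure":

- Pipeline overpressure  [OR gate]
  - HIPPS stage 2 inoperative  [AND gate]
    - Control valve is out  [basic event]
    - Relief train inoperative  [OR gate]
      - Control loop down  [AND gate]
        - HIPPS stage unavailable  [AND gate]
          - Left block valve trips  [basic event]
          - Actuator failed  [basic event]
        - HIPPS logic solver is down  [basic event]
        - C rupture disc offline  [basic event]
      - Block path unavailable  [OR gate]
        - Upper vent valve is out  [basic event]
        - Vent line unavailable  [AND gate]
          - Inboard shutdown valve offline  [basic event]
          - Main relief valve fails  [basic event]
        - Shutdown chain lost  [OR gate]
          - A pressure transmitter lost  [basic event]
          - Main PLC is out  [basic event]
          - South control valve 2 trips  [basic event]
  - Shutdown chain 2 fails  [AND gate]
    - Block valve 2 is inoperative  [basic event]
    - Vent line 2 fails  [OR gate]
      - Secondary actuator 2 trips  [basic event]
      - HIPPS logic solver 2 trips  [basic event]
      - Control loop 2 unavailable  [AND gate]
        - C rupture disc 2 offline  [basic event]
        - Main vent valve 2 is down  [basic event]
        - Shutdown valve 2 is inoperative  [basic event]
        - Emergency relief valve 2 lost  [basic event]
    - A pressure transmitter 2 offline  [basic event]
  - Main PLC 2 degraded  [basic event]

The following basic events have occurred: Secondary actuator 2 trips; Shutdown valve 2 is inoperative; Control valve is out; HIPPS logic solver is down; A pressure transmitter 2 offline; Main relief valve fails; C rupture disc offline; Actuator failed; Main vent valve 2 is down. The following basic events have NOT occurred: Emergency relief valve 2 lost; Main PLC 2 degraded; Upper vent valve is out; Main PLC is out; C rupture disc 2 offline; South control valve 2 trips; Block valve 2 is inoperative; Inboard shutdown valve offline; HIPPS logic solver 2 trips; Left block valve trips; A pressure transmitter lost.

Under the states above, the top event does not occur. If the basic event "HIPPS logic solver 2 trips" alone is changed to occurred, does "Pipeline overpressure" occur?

Counterfactual: set "HIPPS logic solver 2 trips" to occurred.
HIPPS stage unavailable [AND]: Left block valve trips=not, Actuator failed=occurs → not all inputs occur → does not occur.
Control loop down [AND]: HIPPS stage unavailable=not, HIPPS logic solver is down=occurs, C rupture disc offline=occurs → not all inputs occur → does not occur.
Vent line unavailable [AND]: Inboard shutdown valve offline=not, Main relief valve fails=occurs → not all inputs occur → does not occur.
Shutdown chain lost [OR]: A pressure transmitter lost=not, Main PLC is out=not, South control valve 2 trips=not → no input occurs → does not occur.
Block path unavailable [OR]: Upper vent valve is out=not, Vent line unavailable=not, Shutdown chain lost=not → no input occurs → does not occur.
Relief train inoperative [OR]: Control loop down=not, Block path unavailable=not → no input occurs → does not occur.
HIPPS stage 2 inoperative [AND]: Control valve is out=occurs, Relief train inoperative=not → not all inputs occur → does not occur.
Control loop 2 unavailable [AND]: C rupture disc 2 offline=not, Main vent valve 2 is down=occurs, Shutdown valve 2 is inoperative=occurs, Emergency relief valve 2 lost=not → not all inputs occur → does not occur.
Vent line 2 fails [OR]: Secondary actuator 2 trips=occurs, HIPPS logic solver 2 trips=occurs, Control loop 2 unavailable=not → at least one input occurs → occurs.
Shutdown chain 2 fails [AND]: Block valve 2 is inoperative=not, Vent line 2 fails=occurs, A pressure transmitter 2 offline=occurs → not all inputs occur → does not occur.
Pipeline overpressure [OR]: HIPPS stage 2 inoperative=not, Shutdown chain 2 fails=not, Main PLC 2 degraded=not → no input occurs → does not occur.

No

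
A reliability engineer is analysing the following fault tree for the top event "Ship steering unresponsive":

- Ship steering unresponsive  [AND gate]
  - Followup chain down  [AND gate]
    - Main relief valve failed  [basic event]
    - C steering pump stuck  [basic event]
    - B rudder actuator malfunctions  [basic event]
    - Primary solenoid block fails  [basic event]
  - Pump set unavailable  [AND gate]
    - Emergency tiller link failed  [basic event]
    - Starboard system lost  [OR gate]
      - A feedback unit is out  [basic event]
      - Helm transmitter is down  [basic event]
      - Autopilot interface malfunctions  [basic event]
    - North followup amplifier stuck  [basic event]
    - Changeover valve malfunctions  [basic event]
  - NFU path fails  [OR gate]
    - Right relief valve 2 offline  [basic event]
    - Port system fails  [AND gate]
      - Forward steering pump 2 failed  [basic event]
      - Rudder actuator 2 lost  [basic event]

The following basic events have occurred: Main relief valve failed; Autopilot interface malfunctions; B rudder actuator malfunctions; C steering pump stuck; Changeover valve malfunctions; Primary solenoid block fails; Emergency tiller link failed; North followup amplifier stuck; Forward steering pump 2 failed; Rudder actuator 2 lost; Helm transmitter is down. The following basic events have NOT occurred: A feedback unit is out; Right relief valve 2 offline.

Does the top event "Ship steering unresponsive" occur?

Yes

Followup chain down [AND]: Main relief valve failed=occurs, C steering pump stuck=occurs, B rudder actuator malfunctions=occurs, Primary solenoid block fails=occurs → all inputs occur → occurs.
Starboard system lost [OR]: A feedback unit is out=not, Helm transmitter is down=occurs, Autopilot interface malfunctions=occurs → at least one input occurs → occurs.
Pump set unavailable [AND]: Emergency tiller link failed=occurs, Starboard system lost=occurs, North followup amplifier stuck=occurs, Changeover valve malfunctions=occurs → all inputs occur → occurs.
Port system fails [AND]: Forward steering pump 2 failed=occurs, Rudder actuator 2 lost=occurs → all inputs occur → occurs.
NFU path fails [OR]: Right relief valve 2 offline=not, Port system fails=occurs → at least one input occurs → occurs.
Ship steering unresponsive [AND]: Followup chain down=occurs, Pump set unavailable=occurs, NFU path fails=occurs → all inputs occur → occurs.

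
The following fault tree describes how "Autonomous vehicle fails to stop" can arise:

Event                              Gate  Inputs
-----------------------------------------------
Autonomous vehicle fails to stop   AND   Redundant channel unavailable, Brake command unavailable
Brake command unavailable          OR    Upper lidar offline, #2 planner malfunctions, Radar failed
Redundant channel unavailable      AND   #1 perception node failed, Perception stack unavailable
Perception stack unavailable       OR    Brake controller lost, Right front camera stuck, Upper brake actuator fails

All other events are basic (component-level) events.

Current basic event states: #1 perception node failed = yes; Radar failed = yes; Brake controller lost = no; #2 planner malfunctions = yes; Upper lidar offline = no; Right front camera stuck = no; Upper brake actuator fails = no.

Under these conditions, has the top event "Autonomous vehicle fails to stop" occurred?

Perception stack unavailable [OR]: Brake controller lost=not, Right front camera stuck=not, Upper brake actuator fails=not → no input occurs → does not occur.
Redundant channel unavailable [AND]: #1 perception node failed=occurs, Perception stack unavailable=not → not all inputs occur → does not occur.
Brake command unavailable [OR]: Upper lidar offline=not, #2 planner malfunctions=occurs, Radar failed=occurs → at least one input occurs → occurs.
Autonomous vehicle fails to stop [AND]: Redundant channel unavailable=not, Brake command unavailable=occurs → not all inputs occur → does not occur.

No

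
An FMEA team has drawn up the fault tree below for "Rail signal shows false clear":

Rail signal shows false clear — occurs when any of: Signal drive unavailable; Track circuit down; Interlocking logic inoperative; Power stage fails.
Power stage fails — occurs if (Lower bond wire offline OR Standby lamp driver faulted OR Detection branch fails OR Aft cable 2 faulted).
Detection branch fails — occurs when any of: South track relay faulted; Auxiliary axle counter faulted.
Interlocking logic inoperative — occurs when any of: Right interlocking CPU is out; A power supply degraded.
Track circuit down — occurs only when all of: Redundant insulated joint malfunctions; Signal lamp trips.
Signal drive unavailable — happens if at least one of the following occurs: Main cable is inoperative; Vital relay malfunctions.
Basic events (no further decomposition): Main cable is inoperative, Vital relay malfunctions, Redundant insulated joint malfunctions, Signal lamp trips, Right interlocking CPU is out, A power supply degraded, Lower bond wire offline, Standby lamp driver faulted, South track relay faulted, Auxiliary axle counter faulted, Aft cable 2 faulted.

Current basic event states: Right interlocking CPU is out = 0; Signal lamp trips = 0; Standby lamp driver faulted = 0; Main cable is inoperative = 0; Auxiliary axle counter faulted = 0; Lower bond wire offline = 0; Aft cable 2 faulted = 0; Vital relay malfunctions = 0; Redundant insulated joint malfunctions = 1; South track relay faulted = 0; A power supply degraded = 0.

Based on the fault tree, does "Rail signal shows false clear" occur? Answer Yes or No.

No

Signal drive unavailable [OR]: Main cable is inoperative=not, Vital relay malfunctions=not → no input occurs → does not occur.
Track circuit down [AND]: Redundant insulated joint malfunctions=occurs, Signal lamp trips=not → not all inputs occur → does not occur.
Interlocking logic inoperative [OR]: Right interlocking CPU is out=not, A power supply degraded=not → no input occurs → does not occur.
Detection branch fails [OR]: South track relay faulted=not, Auxiliary axle counter faulted=not → no input occurs → does not occur.
Power stage fails [OR]: Lower bond wire offline=not, Standby lamp driver faulted=not, Detection branch fails=not, Aft cable 2 faulted=not → no input occurs → does not occur.
Rail signal shows false clear [OR]: Signal drive unavailable=not, Track circuit down=not, Interlocking logic inoperative=not, Power stage fails=not → no input occurs → does not occur.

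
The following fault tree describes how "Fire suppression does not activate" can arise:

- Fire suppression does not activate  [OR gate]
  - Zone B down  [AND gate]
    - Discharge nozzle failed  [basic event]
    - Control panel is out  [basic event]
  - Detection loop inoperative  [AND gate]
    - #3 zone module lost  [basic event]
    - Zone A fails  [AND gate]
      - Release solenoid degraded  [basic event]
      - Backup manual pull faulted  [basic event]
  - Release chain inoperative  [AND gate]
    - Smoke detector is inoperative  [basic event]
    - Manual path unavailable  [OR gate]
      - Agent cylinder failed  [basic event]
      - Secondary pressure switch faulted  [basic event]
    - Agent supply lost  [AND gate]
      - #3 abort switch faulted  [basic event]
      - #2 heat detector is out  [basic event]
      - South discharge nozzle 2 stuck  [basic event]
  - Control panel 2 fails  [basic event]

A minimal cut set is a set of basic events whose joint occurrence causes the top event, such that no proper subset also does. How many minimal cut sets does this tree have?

Zone B down [AND]: one cut set from each child combined → 1 × 1 = 1 cut set(s).
Zone A fails [AND]: one cut set from each child combined → 1 × 1 = 1 cut set(s).
Detection loop inoperative [AND]: one cut set from each child combined → 1 × 1 = 1 cut set(s).
Manual path unavailable [OR]: union of children's cut sets → 2 cut set(s).
Agent supply lost [AND]: one cut set from each child combined → 1 × 1 × 1 = 1 cut set(s).
Release chain inoperative [AND]: one cut set from each child combined → 1 × 2 × 1 = 2 cut set(s).
Fire suppression does not activate [OR]: union of children's cut sets → 5 cut set(s).
Minimal cut sets: {Control panel is out, Discharge nozzle failed}; {#3 zone module lost, Backup manual pull faulted, Release solenoid degraded}; {#2 heat detector is out, #3 abort switch faulted, Agent cylinder failed, Smoke detector is inoperative, South discharge nozzle 2 stuck}; {#2 heat detector is out, #3 abort switch faulted, Secondary pressure switch faulted, Smoke detector is inoperative, South discharge nozzle 2 stuck}; {Control panel 2 fails}.

5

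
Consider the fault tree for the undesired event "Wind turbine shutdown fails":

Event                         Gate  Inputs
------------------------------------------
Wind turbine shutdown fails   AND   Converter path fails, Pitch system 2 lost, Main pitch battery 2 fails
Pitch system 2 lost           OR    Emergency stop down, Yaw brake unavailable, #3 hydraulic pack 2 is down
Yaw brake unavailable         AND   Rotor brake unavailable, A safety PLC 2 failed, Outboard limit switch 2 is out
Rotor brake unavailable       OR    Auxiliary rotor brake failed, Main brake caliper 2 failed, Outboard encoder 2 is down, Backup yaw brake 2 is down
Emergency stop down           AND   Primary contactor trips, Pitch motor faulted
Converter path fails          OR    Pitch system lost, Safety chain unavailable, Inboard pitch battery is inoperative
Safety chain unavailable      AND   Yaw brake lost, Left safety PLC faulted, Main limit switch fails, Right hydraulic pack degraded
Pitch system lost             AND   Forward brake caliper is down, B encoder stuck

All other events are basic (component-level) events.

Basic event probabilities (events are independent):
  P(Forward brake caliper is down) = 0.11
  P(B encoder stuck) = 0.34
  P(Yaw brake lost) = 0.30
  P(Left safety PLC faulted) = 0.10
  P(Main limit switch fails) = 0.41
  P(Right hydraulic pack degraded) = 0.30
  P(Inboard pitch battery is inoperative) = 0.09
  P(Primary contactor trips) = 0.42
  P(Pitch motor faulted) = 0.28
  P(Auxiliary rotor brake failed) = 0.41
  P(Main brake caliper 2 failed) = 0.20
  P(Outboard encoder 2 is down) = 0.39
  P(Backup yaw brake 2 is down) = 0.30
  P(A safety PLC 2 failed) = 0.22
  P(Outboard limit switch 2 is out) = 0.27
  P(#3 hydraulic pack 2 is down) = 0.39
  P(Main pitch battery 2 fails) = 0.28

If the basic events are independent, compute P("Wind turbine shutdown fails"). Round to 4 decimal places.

0.0174

P(Pitch system lost) [AND] = 0.11 × 0.34 = 0.037400
P(Safety chain unavailable) [AND] = 0.30 × 0.10 × 0.41 × 0.30 = 0.003690
P(Converter path fails) [OR] = 1 − (1−0.037400) × (1−0.003690) × (1−0.09) = 0.127266
P(Emergency stop down) [AND] = 0.42 × 0.28 = 0.117600
P(Rotor brake unavailable) [OR] = 1 − (1−0.41) × (1−0.20) × (1−0.39) × (1−0.30) = 0.798456
P(Yaw brake unavailable) [AND] = 0.798456 × 0.22 × 0.27 = 0.047428
P(Pitch system 2 lost) [OR] = 1 − (1−0.117600) × (1−0.047428) × (1−0.39) = 0.487265
P(Wind turbine shutdown fails) [AND] = 0.127266 × 0.487265 × 0.28 = 0.017363
Rounded to 4 decimal places: P(Wind turbine shutdown fails) ≈ 0.0174.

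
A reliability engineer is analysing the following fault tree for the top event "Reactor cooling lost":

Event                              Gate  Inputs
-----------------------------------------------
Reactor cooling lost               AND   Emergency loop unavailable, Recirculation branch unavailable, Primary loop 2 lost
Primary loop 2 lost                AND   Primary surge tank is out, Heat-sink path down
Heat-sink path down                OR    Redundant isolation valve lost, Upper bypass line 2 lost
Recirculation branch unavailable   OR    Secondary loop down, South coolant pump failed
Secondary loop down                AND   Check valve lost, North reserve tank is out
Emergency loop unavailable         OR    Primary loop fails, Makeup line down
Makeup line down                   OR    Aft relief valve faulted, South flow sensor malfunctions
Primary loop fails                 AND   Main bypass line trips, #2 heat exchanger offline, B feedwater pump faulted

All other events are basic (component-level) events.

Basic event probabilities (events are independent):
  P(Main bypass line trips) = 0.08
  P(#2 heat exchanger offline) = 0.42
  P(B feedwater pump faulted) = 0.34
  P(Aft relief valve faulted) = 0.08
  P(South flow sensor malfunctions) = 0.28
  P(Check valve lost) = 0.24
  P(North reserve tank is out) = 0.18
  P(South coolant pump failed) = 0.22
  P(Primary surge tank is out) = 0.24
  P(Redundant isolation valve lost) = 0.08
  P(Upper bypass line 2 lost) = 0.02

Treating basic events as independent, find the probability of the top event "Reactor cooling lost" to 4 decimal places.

P(Primary loop fails) [AND] = 0.08 × 0.42 × 0.34 = 0.011424
P(Makeup line down) [OR] = 1 − (1−0.08) × (1−0.28) = 0.337600
P(Emergency loop unavailable) [OR] = 1 − (1−0.011424) × (1−0.337600) = 0.345167
P(Secondary loop down) [AND] = 0.24 × 0.18 = 0.043200
P(Recirculation branch unavailable) [OR] = 1 − (1−0.043200) × (1−0.22) = 0.253696
P(Heat-sink path down) [OR] = 1 − (1−0.08) × (1−0.02) = 0.098400
P(Primary loop 2 lost) [AND] = 0.24 × 0.098400 = 0.023616
P(Reactor cooling lost) [AND] = 0.345167 × 0.253696 × 0.023616 = 0.002068
Rounded to 4 decimal places: P(Reactor cooling lost) ≈ 0.0021.

0.0021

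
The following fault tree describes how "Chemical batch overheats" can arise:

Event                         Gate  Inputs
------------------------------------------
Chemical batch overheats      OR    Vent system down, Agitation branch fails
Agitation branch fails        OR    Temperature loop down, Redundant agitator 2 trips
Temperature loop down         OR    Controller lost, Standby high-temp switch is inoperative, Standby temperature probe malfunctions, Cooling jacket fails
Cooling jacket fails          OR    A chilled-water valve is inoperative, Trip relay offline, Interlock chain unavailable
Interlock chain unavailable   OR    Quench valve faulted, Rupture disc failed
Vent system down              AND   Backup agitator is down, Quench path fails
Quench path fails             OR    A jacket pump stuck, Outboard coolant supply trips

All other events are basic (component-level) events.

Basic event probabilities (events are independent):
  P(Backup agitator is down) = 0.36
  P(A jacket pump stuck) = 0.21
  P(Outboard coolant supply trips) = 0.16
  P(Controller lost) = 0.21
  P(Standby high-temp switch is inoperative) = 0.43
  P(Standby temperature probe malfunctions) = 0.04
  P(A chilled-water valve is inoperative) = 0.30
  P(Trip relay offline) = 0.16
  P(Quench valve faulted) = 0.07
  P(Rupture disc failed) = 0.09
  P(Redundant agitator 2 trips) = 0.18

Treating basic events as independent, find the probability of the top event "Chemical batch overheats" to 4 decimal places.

P(Quench path fails) [OR] = 1 − (1−0.21) × (1−0.16) = 0.336400
P(Vent system down) [AND] = 0.36 × 0.336400 = 0.121104
P(Interlock chain unavailable) [OR] = 1 − (1−0.07) × (1−0.09) = 0.153700
P(Cooling jacket fails) [OR] = 1 − (1−0.30) × (1−0.16) × (1−0.153700) = 0.502376
P(Temperature loop down) [OR] = 1 − (1−0.21) × (1−0.43) × (1−0.04) × (1−0.502376) = 0.784883
P(Agitation branch fails) [OR] = 1 − (1−0.784883) × (1−0.18) = 0.823604
P(Chemical batch overheats) [OR] = 1 − (1−0.121104) × (1−0.823604) = 0.844966
Rounded to 4 decimal places: P(Chemical batch overheats) ≈ 0.8450.

0.8450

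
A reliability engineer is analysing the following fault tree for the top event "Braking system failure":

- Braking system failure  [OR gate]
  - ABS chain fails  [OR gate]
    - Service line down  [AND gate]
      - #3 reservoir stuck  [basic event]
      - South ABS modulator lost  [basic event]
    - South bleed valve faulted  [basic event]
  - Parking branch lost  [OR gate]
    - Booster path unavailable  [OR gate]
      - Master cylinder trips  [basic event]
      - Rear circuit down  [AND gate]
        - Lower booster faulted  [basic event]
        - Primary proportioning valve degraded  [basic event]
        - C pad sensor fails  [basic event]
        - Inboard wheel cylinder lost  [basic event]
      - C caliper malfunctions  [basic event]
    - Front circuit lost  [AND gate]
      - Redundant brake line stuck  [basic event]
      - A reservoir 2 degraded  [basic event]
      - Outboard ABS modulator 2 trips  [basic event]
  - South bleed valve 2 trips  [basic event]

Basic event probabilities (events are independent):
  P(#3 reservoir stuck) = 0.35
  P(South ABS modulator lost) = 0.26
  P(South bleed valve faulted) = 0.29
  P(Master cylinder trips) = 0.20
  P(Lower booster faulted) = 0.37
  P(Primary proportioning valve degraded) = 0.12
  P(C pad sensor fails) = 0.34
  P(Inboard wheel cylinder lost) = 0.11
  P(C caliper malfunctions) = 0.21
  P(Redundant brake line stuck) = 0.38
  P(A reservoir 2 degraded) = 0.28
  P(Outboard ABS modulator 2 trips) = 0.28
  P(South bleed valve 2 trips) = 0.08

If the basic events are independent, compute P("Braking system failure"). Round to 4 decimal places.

P(Service line down) [AND] = 0.35 × 0.26 = 0.091000
P(ABS chain fails) [OR] = 1 − (1−0.091000) × (1−0.29) = 0.354610
P(Rear circuit down) [AND] = 0.37 × 0.12 × 0.34 × 0.11 = 0.001661
P(Booster path unavailable) [OR] = 1 − (1−0.20) × (1−0.001661) × (1−0.21) = 0.369050
P(Front circuit lost) [AND] = 0.38 × 0.28 × 0.28 = 0.029792
P(Parking branch lost) [OR] = 1 − (1−0.369050) × (1−0.029792) = 0.387847
P(Braking system failure) [OR] = 1 − (1−0.354610) × (1−0.387847) × (1−0.08) = 0.636529
Rounded to 4 decimal places: P(Braking system failure) ≈ 0.6365.

0.6365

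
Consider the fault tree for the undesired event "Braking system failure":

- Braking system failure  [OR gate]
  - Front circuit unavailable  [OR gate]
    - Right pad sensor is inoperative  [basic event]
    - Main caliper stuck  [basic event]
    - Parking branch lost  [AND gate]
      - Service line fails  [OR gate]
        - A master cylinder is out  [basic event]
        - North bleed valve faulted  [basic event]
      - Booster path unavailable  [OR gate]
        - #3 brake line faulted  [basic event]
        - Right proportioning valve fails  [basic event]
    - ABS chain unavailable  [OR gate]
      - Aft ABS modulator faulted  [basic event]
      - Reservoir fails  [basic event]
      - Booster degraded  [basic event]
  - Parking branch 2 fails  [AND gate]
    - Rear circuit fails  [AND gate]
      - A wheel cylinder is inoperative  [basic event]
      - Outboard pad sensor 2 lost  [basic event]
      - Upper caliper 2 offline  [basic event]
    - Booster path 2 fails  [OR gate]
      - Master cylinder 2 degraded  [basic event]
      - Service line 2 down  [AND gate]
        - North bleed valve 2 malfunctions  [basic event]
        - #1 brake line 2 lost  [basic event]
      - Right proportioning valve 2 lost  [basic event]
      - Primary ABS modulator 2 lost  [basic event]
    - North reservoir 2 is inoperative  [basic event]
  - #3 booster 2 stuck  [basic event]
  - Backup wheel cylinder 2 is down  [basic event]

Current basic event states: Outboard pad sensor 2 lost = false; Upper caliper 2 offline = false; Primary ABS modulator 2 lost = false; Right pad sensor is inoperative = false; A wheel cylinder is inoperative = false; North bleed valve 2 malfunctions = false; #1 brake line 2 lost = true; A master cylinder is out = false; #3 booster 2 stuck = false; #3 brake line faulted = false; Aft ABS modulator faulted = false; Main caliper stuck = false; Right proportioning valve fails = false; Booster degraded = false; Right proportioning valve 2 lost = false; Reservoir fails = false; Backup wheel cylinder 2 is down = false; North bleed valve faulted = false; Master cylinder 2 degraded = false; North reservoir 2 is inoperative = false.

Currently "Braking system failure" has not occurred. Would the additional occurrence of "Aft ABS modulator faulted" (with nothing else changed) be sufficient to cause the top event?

Yes

Counterfactual: set "Aft ABS modulator faulted" to occurred.
Service line fails [OR]: A master cylinder is out=not, North bleed valve faulted=not → no input occurs → does not occur.
Booster path unavailable [OR]: #3 brake line faulted=not, Right proportioning valve fails=not → no input occurs → does not occur.
Parking branch lost [AND]: Service line fails=not, Booster path unavailable=not → not all inputs occur → does not occur.
ABS chain unavailable [OR]: Aft ABS modulator faulted=occurs, Reservoir fails=not, Booster degraded=not → at least one input occurs → occurs.
Front circuit unavailable [OR]: Right pad sensor is inoperative=not, Main caliper stuck=not, Parking branch lost=not, ABS chain unavailable=occurs → at least one input occurs → occurs.
Rear circuit fails [AND]: A wheel cylinder is inoperative=not, Outboard pad sensor 2 lost=not, Upper caliper 2 offline=not → not all inputs occur → does not occur.
Service line 2 down [AND]: North bleed valve 2 malfunctions=not, #1 brake line 2 lost=occurs → not all inputs occur → does not occur.
Booster path 2 fails [OR]: Master cylinder 2 degraded=not, Service line 2 down=not, Right proportioning valve 2 lost=not, Primary ABS modulator 2 lost=not → no input occurs → does not occur.
Parking branch 2 fails [AND]: Rear circuit fails=not, Booster path 2 fails=not, North reservoir 2 is inoperative=not → not all inputs occur → does not occur.
Braking system failure [OR]: Front circuit unavailable=occurs, Parking branch 2 fails=not, #3 booster 2 stuck=not, Backup wheel cylinder 2 is down=not → at least one input occurs → occurs.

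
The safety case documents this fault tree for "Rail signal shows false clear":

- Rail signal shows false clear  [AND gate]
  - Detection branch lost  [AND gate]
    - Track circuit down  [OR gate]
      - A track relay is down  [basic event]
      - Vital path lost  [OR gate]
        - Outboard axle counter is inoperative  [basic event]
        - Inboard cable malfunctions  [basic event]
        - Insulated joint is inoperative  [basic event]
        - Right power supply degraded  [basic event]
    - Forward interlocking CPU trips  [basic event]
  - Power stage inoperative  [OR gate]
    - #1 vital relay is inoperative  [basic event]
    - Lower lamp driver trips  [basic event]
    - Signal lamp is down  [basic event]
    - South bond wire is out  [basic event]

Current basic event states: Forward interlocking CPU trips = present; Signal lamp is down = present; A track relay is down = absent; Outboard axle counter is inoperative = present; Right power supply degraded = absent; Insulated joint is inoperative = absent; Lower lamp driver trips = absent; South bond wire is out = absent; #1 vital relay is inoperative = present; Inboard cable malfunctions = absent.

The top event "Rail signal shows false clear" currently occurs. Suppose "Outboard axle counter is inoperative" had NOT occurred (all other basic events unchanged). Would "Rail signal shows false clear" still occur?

No

Counterfactual: set "Outboard axle counter is inoperative" to not occurred.
Vital path lost [OR]: Outboard axle counter is inoperative=not, Inboard cable malfunctions=not, Insulated joint is inoperative=not, Right power supply degraded=not → no input occurs → does not occur.
Track circuit down [OR]: A track relay is down=not, Vital path lost=not → no input occurs → does not occur.
Detection branch lost [AND]: Track circuit down=not, Forward interlocking CPU trips=occurs → not all inputs occur → does not occur.
Power stage inoperative [OR]: #1 vital relay is inoperative=occurs, Lower lamp driver trips=not, Signal lamp is down=occurs, South bond wire is out=not → at least one input occurs → occurs.
Rail signal shows false clear [AND]: Detection branch lost=not, Power stage inoperative=occurs → not all inputs occur → does not occur.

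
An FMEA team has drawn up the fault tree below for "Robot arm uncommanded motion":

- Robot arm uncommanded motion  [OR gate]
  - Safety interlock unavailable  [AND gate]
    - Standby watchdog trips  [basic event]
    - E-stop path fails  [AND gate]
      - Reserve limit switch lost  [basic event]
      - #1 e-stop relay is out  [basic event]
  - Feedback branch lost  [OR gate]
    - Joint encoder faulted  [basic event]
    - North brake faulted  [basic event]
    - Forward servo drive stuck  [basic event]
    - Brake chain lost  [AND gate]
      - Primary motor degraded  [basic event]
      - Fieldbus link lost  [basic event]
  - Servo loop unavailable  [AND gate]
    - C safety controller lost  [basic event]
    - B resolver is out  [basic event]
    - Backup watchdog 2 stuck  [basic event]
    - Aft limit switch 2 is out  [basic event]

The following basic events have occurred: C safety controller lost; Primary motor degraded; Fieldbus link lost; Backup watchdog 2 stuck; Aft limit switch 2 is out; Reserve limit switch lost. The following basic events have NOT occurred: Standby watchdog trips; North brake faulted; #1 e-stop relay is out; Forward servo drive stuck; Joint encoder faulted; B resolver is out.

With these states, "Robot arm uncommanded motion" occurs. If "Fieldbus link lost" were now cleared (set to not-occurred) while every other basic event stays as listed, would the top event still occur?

No

Counterfactual: set "Fieldbus link lost" to not occurred.
E-stop path fails [AND]: Reserve limit switch lost=occurs, #1 e-stop relay is out=not → not all inputs occur → does not occur.
Safety interlock unavailable [AND]: Standby watchdog trips=not, E-stop path fails=not → not all inputs occur → does not occur.
Brake chain lost [AND]: Primary motor degraded=occurs, Fieldbus link lost=not → not all inputs occur → does not occur.
Feedback branch lost [OR]: Joint encoder faulted=not, North brake faulted=not, Forward servo drive stuck=not, Brake chain lost=not → no input occurs → does not occur.
Servo loop unavailable [AND]: C safety controller lost=occurs, B resolver is out=not, Backup watchdog 2 stuck=occurs, Aft limit switch 2 is out=occurs → not all inputs occur → does not occur.
Robot arm uncommanded motion [OR]: Safety interlock unavailable=not, Feedback branch lost=not, Servo loop unavailable=not → no input occurs → does not occur.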